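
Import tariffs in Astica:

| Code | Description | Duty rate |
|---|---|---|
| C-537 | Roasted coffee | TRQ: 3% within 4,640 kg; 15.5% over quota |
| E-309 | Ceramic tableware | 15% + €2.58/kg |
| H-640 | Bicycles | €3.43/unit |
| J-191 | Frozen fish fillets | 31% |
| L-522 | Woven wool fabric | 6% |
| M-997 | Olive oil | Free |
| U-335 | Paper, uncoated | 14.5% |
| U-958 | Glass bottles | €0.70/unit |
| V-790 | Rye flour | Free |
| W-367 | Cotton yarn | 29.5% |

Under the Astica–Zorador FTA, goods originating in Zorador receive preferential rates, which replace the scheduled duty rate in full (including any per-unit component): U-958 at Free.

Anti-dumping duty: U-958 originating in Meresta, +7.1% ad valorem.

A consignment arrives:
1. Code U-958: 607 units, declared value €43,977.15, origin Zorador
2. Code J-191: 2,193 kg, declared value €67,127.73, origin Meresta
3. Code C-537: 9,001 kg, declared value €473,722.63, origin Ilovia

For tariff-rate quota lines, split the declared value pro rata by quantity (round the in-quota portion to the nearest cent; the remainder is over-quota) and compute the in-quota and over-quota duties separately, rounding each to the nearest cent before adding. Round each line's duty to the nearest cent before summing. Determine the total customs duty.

Line 1 (U-958, Zorador, 607 units, €43,977.15):
Base rate for U-958 is €0.70/unit.
Origin Zorador qualifies under the Astica–Zorador agreement and U-958 is covered: preferential rate Free applies instead.
The additional-duty order on U-958 targets Meresta, not Zorador; it does not apply.
Duty = €43,977.15 × 0% = €0.00.
Line 2 (J-191, Meresta, 2,193 kg, €67,127.73):
Base rate for J-191 is 31%.
Duty = €67,127.73 × 31% = €20,809.60.
Line 3 (C-537, Ilovia, 9,001 kg, €473,722.63):
Code C-537 is under a tariff-rate quota (threshold 4,640 kg). In-quota: 4,640 kg at 3%; over-quota: 4,361 kg at 15.5%.
Pro-rata value split: in-quota = €473,722.63 × 4,640/9,001 = €244,203.20; over-quota = €473,722.63 − €244,203.20 = €229,519.43.
In-quota duty = €244,203.20 × 3% = €7,326.10. Over-quota duty = €229,519.43 × 15.5% = €35,575.51.
Line duty = €7,326.10 + €35,575.51 = €42,901.61.
Total = €0.00 + €20,809.60 + €42,901.61 = €63,711.21.

€63,711.21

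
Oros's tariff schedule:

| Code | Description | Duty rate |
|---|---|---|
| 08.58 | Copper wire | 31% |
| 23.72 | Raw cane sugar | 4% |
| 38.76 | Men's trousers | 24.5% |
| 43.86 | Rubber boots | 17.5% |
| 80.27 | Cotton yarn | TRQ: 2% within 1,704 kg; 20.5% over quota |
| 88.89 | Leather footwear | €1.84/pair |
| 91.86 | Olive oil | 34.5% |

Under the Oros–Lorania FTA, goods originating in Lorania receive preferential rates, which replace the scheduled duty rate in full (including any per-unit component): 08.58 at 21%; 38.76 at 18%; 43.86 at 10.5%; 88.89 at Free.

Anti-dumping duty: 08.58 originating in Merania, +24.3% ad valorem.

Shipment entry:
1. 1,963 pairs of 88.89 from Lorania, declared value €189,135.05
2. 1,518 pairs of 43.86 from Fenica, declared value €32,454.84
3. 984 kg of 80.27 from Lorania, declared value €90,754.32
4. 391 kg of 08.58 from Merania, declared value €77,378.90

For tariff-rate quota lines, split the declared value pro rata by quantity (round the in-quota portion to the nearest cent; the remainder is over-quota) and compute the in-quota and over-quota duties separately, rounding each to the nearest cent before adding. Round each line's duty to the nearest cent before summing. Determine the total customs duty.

€50,285.22

Line 1 (88.89, Lorania, 1,963 pairs, €189,135.05):
Base rate for 88.89 is €1.84/pair.
Origin Lorania qualifies under the Oros–Lorania agreement and 88.89 is covered: preferential rate Free applies instead.
Duty = €189,135.05 × 0% = €0.00.
Line 2 (43.86, Fenica, 1,518 pairs, €32,454.84):
Base rate for 43.86 is 17.5%.
43.86 has an FTA preferential rate, but origin Fenica is not Lorania; base rate stands.
Duty = €32,454.84 × 17.5% = €5,679.60.
Line 3 (80.27, Lorania, 984 kg, €90,754.32):
Code 80.27 is under a tariff-rate quota (threshold 1,704 kg). Quantity 984 kg is within the quota, so the in-quota rate 2% applies to the full value.
Duty = €90,754.32 × 2% = €1,815.09.
Line 4 (08.58, Merania, 391 kg, €77,378.90):
Base rate for 08.58 is 31%.
08.58 has an FTA preferential rate, but origin Merania is not Lorania; base rate stands.
Additional duty on 08.58 from Merania: +24.3%. Applied ad valorem rate: 31% + 24.3% = 55.3%.
Duty = €77,378.90 × 55.3% = €42,790.53.
Total = €0.00 + €5,679.60 + €1,815.09 + €42,790.53 = €50,285.22.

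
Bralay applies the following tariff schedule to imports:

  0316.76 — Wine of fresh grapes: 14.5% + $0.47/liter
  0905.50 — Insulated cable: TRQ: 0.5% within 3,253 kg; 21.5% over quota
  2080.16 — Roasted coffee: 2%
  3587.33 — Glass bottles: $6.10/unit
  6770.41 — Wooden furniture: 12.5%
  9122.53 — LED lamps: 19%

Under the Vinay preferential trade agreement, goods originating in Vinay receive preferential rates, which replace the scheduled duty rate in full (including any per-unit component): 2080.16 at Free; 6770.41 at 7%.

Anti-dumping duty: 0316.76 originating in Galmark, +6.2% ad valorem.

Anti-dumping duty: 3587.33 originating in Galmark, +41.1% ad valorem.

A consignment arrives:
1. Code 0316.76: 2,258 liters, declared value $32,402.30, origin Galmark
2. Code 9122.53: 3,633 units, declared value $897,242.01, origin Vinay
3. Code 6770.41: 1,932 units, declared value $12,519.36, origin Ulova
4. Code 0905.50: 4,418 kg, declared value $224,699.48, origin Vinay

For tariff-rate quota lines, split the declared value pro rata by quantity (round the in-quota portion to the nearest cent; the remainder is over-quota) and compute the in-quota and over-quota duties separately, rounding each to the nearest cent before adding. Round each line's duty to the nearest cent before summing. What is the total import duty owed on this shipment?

$193,375.84

Line 1 (0316.76, Galmark, 2,258 liters, $32,402.30):
Base rate for 0316.76 is 14.5% + $0.47/liter.
Additional duty on 0316.76 from Galmark: +6.2%. Applied ad valorem rate: 14.5% + 6.2% = 20.7%.
Duty = $32,402.30 × 20.7% + 2,258 × $0.47 = $7,768.54.
Line 2 (9122.53, Vinay, 3,633 units, $897,242.01):
Base rate for 9122.53 is 19%.
Origin Vinay is the FTA partner but 9122.53 is not on the preference list; base rate stands.
Duty = $897,242.01 × 19% = $170,475.98.
Line 3 (6770.41, Ulova, 1,932 units, $12,519.36):
Base rate for 6770.41 is 12.5%.
6770.41 has an FTA preferential rate, but origin Ulova is not Vinay; base rate stands.
Duty = $12,519.36 × 12.5% = $1,564.92.
Line 4 (0905.50, Vinay, 4,418 kg, $224,699.48):
Code 0905.50 is under a tariff-rate quota (threshold 3,253 kg). In-quota: 3,253 kg at 0.5%; over-quota: 1,165 kg at 21.5%.
Pro-rata value split: in-quota = $224,699.48 × 3,253/4,418 = $165,447.58; over-quota = $224,699.48 − $165,447.58 = $59,251.90.
In-quota duty = $165,447.58 × 0.5% = $827.24. Over-quota duty = $59,251.90 × 21.5% = $12,739.16.
Line duty = $827.24 + $12,739.16 = $13,566.40.
Total = $7,768.54 + $170,475.98 + $1,564.92 + $13,566.40 = $193,375.84.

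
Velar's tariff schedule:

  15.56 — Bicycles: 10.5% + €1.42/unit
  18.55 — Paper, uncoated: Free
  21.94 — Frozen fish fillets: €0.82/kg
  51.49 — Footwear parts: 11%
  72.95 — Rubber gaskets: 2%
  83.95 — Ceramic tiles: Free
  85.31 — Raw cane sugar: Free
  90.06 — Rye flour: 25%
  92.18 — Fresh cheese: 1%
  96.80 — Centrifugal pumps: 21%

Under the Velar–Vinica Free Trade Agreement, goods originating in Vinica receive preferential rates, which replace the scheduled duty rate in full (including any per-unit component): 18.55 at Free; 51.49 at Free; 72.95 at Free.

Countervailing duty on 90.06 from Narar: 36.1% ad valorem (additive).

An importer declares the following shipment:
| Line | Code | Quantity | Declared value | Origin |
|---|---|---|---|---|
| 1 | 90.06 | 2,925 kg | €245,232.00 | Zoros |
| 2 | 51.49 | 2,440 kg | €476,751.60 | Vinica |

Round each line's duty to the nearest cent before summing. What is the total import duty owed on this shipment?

€61,308.00

Line 1 (90.06, Zoros, 2,925 kg, €245,232.00):
Base rate for 90.06 is 25%.
The additional-duty order on 90.06 targets Narar, not Zoros; it does not apply.
Duty = €245,232.00 × 25% = €61,308.00.
Line 2 (51.49, Vinica, 2,440 kg, €476,751.60):
Base rate for 51.49 is 11%.
Origin Vinica qualifies under the Velar–Vinica agreement and 51.49 is covered: preferential rate Free applies instead.
Duty = €476,751.60 × 0% = €0.00.
Total = €61,308.00 + €0.00 = €61,308.00.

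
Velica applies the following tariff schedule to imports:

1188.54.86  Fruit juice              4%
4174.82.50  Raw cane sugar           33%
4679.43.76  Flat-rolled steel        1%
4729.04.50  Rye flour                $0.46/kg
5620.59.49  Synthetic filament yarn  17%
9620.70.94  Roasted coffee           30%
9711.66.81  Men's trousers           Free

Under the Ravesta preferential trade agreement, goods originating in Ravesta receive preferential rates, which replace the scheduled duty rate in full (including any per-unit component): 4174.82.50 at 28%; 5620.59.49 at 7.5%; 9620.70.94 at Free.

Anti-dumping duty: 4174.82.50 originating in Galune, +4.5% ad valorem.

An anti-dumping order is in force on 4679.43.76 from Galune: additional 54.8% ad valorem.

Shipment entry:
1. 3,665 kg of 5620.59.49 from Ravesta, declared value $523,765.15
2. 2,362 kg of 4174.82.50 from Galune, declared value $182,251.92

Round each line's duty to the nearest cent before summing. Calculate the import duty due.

Line 1 (5620.59.49, Ravesta, 3,665 kg, $523,765.15):
Base rate for 5620.59.49 is 17%.
Origin Ravesta qualifies under the Velica–Ravesta agreement and 5620.59.49 is covered: preferential rate 7.5% applies instead.
Duty = $523,765.15 × 7.5% = $39,282.39.
Line 2 (4174.82.50, Galune, 2,362 kg, $182,251.92):
Base rate for 4174.82.50 is 33%.
4174.82.50 has an FTA preferential rate, but origin Galune is not Ravesta; base rate stands.
Additional duty on 4174.82.50 from Galune: +4.5%. Applied ad valorem rate: 33% + 4.5% = 37.5%.
Duty = $182,251.92 × 37.5% = $68,344.47.
Total = $39,282.39 + $68,344.47 = $107,626.86.

$107,626.86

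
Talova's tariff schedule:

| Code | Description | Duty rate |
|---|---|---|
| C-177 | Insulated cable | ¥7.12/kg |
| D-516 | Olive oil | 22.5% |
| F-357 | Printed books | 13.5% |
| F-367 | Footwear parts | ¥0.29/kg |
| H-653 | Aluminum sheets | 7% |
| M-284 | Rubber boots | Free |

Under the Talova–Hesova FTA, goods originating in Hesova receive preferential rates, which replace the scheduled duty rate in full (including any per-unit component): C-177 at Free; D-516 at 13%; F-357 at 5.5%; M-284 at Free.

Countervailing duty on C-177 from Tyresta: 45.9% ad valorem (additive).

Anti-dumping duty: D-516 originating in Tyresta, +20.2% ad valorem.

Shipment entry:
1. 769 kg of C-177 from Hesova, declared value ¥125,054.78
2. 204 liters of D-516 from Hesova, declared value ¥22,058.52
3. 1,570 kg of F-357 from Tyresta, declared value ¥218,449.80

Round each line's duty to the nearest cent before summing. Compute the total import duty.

¥32,358.33

Line 1 (C-177, Hesova, 769 kg, ¥125,054.78):
Base rate for C-177 is ¥7.12/kg.
Origin Hesova qualifies under the Talova–Hesova agreement and C-177 is covered: preferential rate Free applies instead.
The additional-duty order on C-177 targets Tyresta, not Hesova; it does not apply.
Duty = ¥125,054.78 × 0% = ¥0.00.
Line 2 (D-516, Hesova, 204 liters, ¥22,058.52):
Base rate for D-516 is 22.5%.
Origin Hesova qualifies under the Talova–Hesova agreement and D-516 is covered: preferential rate 13% applies instead.
The additional-duty order on D-516 targets Tyresta, not Hesova; it does not apply.
Duty = ¥22,058.52 × 13% = ¥2,867.61.
Line 3 (F-357, Tyresta, 1,570 kg, ¥218,449.80):
Base rate for F-357 is 13.5%.
F-357 has an FTA preferential rate, but origin Tyresta is not Hesova; base rate stands.
Duty = ¥218,449.80 × 13.5% = ¥29,490.72.
Total = ¥0.00 + ¥2,867.61 + ¥29,490.72 = ¥32,358.33.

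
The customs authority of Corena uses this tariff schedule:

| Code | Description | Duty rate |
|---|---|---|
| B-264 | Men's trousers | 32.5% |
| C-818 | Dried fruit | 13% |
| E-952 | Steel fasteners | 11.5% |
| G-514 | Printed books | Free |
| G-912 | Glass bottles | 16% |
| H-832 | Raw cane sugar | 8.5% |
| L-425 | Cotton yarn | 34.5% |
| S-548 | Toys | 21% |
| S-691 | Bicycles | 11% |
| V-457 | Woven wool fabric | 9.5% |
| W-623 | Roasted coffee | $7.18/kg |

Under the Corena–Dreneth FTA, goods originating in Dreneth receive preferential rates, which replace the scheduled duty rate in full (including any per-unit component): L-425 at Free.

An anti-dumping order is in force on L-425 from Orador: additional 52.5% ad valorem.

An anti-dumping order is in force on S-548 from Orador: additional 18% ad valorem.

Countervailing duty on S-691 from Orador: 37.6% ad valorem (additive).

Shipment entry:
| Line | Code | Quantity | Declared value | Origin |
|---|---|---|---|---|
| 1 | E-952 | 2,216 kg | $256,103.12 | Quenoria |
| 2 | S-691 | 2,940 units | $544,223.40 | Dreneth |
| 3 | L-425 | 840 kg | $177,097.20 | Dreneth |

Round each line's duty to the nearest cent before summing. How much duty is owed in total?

Line 1 (E-952, Quenoria, 2,216 kg, $256,103.12):
Base rate for E-952 is 11.5%.
Duty = $256,103.12 × 11.5% = $29,451.86.
Line 2 (S-691, Dreneth, 2,940 units, $544,223.40):
Base rate for S-691 is 11%.
Origin Dreneth is the FTA partner but S-691 is not on the preference list; base rate stands.
The additional-duty order on S-691 targets Orador, not Dreneth; it does not apply.
Duty = $544,223.40 × 11% = $59,864.57.
Line 3 (L-425, Dreneth, 840 kg, $177,097.20):
Base rate for L-425 is 34.5%.
Origin Dreneth qualifies under the Corena–Dreneth agreement and L-425 is covered: preferential rate Free applies instead.
The additional-duty order on L-425 targets Orador, not Dreneth; it does not apply.
Duty = $177,097.20 × 0% = $0.00.
Total = $29,451.86 + $59,864.57 + $0.00 = $89,316.43.

$89,316.43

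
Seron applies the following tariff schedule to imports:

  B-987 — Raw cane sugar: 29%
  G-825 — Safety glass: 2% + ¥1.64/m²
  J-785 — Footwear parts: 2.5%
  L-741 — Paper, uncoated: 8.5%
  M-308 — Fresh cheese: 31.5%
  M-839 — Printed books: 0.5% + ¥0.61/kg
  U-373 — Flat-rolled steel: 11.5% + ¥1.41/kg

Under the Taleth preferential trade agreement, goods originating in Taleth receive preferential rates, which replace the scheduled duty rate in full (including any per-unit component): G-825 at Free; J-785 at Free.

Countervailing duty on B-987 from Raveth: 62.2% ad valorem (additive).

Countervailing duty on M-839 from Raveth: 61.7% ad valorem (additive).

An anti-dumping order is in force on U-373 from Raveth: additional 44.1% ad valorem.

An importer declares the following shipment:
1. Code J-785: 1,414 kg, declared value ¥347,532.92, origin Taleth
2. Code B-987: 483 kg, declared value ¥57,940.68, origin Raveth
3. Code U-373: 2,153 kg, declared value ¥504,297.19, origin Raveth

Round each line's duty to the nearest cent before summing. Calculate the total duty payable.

¥336,266.87

Line 1 (J-785, Taleth, 1,414 kg, ¥347,532.92):
Base rate for J-785 is 2.5%.
Origin Taleth qualifies under the Seron–Taleth agreement and J-785 is covered: preferential rate Free applies instead.
Duty = ¥347,532.92 × 0% = ¥0.00.
Line 2 (B-987, Raveth, 483 kg, ¥57,940.68):
Base rate for B-987 is 29%.
Additional duty on B-987 from Raveth: +62.2%. Applied ad valorem rate: 29% + 62.2% = 91.2%.
Duty = ¥57,940.68 × 91.2% = ¥52,841.90.
Line 3 (U-373, Raveth, 2,153 kg, ¥504,297.19):
Base rate for U-373 is 11.5% + ¥1.41/kg.
Additional duty on U-373 from Raveth: +44.1%. Applied ad valorem rate: 11.5% + 44.1% = 55.6%.
Duty = ¥504,297.19 × 55.6% + 2,153 × ¥1.41 = ¥283,424.97.
Total = ¥0.00 + ¥52,841.90 + ¥283,424.97 = ¥336,266.87.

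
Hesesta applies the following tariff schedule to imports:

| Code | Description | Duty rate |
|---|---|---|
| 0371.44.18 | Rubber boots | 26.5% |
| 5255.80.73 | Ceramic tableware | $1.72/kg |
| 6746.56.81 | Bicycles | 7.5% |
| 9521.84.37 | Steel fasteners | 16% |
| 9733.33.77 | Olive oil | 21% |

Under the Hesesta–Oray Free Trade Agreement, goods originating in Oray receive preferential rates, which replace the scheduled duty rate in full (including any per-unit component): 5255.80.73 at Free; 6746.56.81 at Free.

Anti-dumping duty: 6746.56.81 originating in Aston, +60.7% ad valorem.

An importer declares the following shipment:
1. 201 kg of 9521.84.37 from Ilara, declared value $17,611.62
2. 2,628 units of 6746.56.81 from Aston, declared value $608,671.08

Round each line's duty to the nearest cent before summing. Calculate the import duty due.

Line 1 (9521.84.37, Ilara, 201 kg, $17,611.62):
Base rate for 9521.84.37 is 16%.
Duty = $17,611.62 × 16% = $2,817.86.
Line 2 (6746.56.81, Aston, 2,628 units, $608,671.08):
Base rate for 6746.56.81 is 7.5%.
6746.56.81 has an FTA preferential rate, but origin Aston is not Oray; base rate stands.
Additional duty on 6746.56.81 from Aston: +60.7%. Applied ad valorem rate: 7.5% + 60.7% = 68.2%.
Duty = $608,671.08 × 68.2% = $415,113.68.
Total = $2,817.86 + $415,113.68 = $417,931.54.

$417,931.54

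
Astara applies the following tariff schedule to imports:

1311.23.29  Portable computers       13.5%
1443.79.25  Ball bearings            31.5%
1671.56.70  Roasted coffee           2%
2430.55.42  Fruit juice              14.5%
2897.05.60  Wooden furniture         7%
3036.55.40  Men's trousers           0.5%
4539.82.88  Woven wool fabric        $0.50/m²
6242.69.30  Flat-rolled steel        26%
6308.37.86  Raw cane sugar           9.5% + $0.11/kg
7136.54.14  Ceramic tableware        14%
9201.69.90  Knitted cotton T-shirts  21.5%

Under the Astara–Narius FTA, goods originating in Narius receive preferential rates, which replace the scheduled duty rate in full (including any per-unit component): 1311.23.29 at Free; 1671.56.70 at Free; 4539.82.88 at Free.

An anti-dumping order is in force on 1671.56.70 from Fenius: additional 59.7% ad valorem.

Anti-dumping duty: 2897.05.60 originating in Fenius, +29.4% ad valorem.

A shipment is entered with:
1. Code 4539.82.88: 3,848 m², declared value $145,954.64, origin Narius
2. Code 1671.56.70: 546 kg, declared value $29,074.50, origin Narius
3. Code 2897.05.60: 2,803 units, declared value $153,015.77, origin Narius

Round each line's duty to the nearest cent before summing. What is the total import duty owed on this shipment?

$10,711.10

Line 1 (4539.82.88, Narius, 3,848 m², $145,954.64):
Base rate for 4539.82.88 is $0.50/m².
Origin Narius qualifies under the Astara–Narius agreement and 4539.82.88 is covered: preferential rate Free applies instead.
Duty = $145,954.64 × 0% = $0.00.
Line 2 (1671.56.70, Narius, 546 kg, $29,074.50):
Base rate for 1671.56.70 is 2%.
Origin Narius qualifies under the Astara–Narius agreement and 1671.56.70 is covered: preferential rate Free applies instead.
The additional-duty order on 1671.56.70 targets Fenius, not Narius; it does not apply.
Duty = $29,074.50 × 0% = $0.00.
Line 3 (2897.05.60, Narius, 2,803 units, $153,015.77):
Base rate for 2897.05.60 is 7%.
Origin Narius is the FTA partner but 2897.05.60 is not on the preference list; base rate stands.
The additional-duty order on 2897.05.60 targets Fenius, not Narius; it does not apply.
Duty = $153,015.77 × 7% = $10,711.10.
Total = $0.00 + $0.00 + $10,711.10 = $10,711.10.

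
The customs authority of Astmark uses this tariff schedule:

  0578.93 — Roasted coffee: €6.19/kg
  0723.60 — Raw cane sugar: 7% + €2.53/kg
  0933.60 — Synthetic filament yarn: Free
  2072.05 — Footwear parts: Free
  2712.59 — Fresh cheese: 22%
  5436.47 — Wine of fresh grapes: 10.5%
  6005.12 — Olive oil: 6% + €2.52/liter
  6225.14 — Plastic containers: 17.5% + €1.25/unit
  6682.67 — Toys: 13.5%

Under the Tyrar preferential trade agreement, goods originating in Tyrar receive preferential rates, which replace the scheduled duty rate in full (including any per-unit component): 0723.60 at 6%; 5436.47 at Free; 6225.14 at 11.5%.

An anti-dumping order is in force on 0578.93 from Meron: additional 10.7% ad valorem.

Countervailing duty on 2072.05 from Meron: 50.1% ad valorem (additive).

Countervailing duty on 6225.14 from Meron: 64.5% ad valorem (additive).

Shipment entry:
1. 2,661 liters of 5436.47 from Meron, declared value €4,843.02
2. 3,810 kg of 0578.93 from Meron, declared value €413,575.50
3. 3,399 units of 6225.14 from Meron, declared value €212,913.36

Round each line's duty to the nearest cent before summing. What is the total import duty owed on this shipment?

€247,182.71

Line 1 (5436.47, Meron, 2,661 liters, €4,843.02):
Base rate for 5436.47 is 10.5%.
5436.47 has an FTA preferential rate, but origin Meron is not Tyrar; base rate stands.
Duty = €4,843.02 × 10.5% = €508.52.
Line 2 (0578.93, Meron, 3,810 kg, €413,575.50):
Base rate for 0578.93 is €6.19/kg.
Additional duty on 0578.93 from Meron: +10.7% ad valorem. Applied ad valorem rate = 10.7%.
Duty = €413,575.50 × 10.7% + 3,810 × €6.19 = €67,836.48.
Line 3 (6225.14, Meron, 3,399 units, €212,913.36):
Base rate for 6225.14 is 17.5% + €1.25/unit.
6225.14 has an FTA preferential rate, but origin Meron is not Tyrar; base rate stands.
Additional duty on 6225.14 from Meron: +64.5%. Applied ad valorem rate: 17.5% + 64.5% = 82%.
Duty = €212,913.36 × 82% + 3,399 × €1.25 = €178,837.71.
Total = €508.52 + €67,836.48 + €178,837.71 = €247,182.71.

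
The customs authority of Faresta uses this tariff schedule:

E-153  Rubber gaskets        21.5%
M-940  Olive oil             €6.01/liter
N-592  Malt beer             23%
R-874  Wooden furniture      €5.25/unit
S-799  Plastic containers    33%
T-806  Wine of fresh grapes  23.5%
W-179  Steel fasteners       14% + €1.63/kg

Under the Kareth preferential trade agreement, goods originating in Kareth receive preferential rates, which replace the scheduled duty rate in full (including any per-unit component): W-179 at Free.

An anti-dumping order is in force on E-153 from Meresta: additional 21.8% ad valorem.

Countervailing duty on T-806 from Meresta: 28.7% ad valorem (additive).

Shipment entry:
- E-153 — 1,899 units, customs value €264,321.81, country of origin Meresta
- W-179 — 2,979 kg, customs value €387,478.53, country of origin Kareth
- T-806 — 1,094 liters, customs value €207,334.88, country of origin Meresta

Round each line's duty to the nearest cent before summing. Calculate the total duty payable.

Line 1 (E-153, Meresta, 1,899 units, €264,321.81):
Base rate for E-153 is 21.5%.
Additional duty on E-153 from Meresta: +21.8%. Applied ad valorem rate: 21.5% + 21.8% = 43.3%.
Duty = €264,321.81 × 43.3% = €114,451.34.
Line 2 (W-179, Kareth, 2,979 kg, €387,478.53):
Base rate for W-179 is 14% + €1.63/kg.
Origin Kareth qualifies under the Faresta–Kareth agreement and W-179 is covered: preferential rate Free applies instead.
Duty = €387,478.53 × 0% = €0.00.
Line 3 (T-806, Meresta, 1,094 liters, €207,334.88):
Base rate for T-806 is 23.5%.
Additional duty on T-806 from Meresta: +28.7%. Applied ad valorem rate: 23.5% + 28.7% = 52.2%.
Duty = €207,334.88 × 52.2% = €108,228.81.
Total = €114,451.34 + €0.00 + €108,228.81 = €222,680.15.

€222,680.15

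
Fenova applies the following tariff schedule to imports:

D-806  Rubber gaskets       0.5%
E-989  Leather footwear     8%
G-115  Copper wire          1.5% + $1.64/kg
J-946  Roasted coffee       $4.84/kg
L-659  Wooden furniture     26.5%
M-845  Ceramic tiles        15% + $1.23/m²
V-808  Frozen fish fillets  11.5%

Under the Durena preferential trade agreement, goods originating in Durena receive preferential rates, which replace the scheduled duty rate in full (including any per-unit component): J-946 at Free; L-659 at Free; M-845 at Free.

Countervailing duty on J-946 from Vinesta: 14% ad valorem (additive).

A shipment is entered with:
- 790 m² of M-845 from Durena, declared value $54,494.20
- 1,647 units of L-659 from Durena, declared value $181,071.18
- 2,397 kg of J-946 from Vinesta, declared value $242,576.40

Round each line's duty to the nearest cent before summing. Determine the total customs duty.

$45,562.18

Line 1 (M-845, Durena, 790 m², $54,494.20):
Base rate for M-845 is 15% + $1.23/m².
Origin Durena qualifies under the Fenova–Durena agreement and M-845 is covered: preferential rate Free applies instead.
Duty = $54,494.20 × 0% = $0.00.
Line 2 (L-659, Durena, 1,647 units, $181,071.18):
Base rate for L-659 is 26.5%.
Origin Durena qualifies under the Fenova–Durena agreement and L-659 is covered: preferential rate Free applies instead.
Duty = $181,071.18 × 0% = $0.00.
Line 3 (J-946, Vinesta, 2,397 kg, $242,576.40):
Base rate for J-946 is $4.84/kg.
J-946 has an FTA preferential rate, but origin Vinesta is not Durena; base rate stands.
Additional duty on J-946 from Vinesta: +14% ad valorem. Applied ad valorem rate = 14%.
Duty = $242,576.40 × 14% + 2,397 × $4.84 = $45,562.18.
Total = $0.00 + $0.00 + $45,562.18 = $45,562.18.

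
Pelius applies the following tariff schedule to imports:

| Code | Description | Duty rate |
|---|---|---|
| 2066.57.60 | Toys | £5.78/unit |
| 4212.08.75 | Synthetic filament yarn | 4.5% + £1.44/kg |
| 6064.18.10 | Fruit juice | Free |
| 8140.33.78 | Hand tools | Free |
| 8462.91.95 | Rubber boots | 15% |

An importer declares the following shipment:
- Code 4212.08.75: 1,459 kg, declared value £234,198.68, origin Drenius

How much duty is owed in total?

Line 1 (4212.08.75, Drenius, 1,459 kg, £234,198.68):
Base rate for 4212.08.75 is 4.5% + £1.44/kg.
Duty = £234,198.68 × 4.5% + 1,459 × £1.44 = £12,639.90.

£12,639.90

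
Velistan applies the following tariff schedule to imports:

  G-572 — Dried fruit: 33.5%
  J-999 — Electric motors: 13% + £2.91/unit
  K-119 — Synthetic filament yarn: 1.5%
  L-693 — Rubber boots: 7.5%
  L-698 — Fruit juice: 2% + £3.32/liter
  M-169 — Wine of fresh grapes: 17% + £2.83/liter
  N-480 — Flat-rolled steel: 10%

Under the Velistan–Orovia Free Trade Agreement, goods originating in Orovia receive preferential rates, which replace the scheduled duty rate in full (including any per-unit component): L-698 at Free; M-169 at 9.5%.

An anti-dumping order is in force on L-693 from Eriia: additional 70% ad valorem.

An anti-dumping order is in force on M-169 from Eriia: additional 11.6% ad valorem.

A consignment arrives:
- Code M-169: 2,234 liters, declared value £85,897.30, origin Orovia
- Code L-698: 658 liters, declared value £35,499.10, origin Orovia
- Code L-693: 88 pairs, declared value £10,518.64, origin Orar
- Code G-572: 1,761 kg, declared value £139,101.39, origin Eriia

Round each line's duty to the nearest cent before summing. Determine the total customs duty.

Line 1 (M-169, Orovia, 2,234 liters, £85,897.30):
Base rate for M-169 is 17% + £2.83/liter.
Origin Orovia qualifies under the Velistan–Orovia agreement and M-169 is covered: preferential rate 9.5% applies instead.
The additional-duty order on M-169 targets Eriia, not Orovia; it does not apply.
Duty = £85,897.30 × 9.5% = £8,160.24.
Line 2 (L-698, Orovia, 658 liters, £35,499.10):
Base rate for L-698 is 2% + £3.32/liter.
Origin Orovia qualifies under the Velistan–Orovia agreement and L-698 is covered: preferential rate Free applies instead.
Duty = £35,499.10 × 0% = £0.00.
Line 3 (L-693, Orar, 88 pairs, £10,518.64):
Base rate for L-693 is 7.5%.
The additional-duty order on L-693 targets Eriia, not Orar; it does not apply.
Duty = £10,518.64 × 7.5% = £788.90.
Line 4 (G-572, Eriia, 1,761 kg, £139,101.39):
Base rate for G-572 is 33.5%.
Duty = £139,101.39 × 33.5% = £46,598.97.
Total = £8,160.24 + £0.00 + £788.90 + £46,598.97 = £55,548.11.

£55,548.11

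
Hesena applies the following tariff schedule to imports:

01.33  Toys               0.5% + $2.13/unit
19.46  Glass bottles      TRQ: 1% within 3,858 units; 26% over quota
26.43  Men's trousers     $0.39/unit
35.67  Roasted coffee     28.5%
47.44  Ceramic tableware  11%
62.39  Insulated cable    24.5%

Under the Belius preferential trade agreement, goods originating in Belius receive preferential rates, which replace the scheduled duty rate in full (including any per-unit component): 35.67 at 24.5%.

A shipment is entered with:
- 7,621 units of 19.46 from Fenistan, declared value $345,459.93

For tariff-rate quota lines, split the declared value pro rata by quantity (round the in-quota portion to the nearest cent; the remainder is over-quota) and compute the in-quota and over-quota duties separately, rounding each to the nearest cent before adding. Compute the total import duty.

$46,098.80

Line 1 (19.46, Fenistan, 7,621 units, $345,459.93):
Code 19.46 is under a tariff-rate quota (threshold 3,858 units). In-quota: 3,858 units at 1%; over-quota: 3,763 units at 26%.
Pro-rata value split: in-quota = $345,459.93 × 3,858/7,621 = $174,883.14; over-quota = $345,459.93 − $174,883.14 = $170,576.79.
In-quota duty = $174,883.14 × 1% = $1,748.83. Over-quota duty = $170,576.79 × 26% = $44,349.97.
Line duty = $1,748.83 + $44,349.97 = $46,098.80.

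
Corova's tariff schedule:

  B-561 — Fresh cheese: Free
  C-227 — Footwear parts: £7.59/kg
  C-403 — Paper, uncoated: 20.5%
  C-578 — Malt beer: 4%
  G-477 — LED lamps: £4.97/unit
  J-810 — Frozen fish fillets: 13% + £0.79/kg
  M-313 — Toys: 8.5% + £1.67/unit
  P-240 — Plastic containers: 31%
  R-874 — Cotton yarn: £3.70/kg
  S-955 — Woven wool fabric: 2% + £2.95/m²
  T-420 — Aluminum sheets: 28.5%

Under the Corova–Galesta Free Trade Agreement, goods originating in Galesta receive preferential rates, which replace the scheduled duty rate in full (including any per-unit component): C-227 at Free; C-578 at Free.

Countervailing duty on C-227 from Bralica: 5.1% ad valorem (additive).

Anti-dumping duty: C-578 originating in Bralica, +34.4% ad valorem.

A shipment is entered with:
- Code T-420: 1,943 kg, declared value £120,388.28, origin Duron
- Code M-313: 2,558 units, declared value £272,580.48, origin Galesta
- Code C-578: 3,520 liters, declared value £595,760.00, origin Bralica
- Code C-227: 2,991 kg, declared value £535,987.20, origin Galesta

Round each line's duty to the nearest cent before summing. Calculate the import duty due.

£290,523.70

Line 1 (T-420, Duron, 1,943 kg, £120,388.28):
Base rate for T-420 is 28.5%.
Duty = £120,388.28 × 28.5% = £34,310.66.
Line 2 (M-313, Galesta, 2,558 units, £272,580.48):
Base rate for M-313 is 8.5% + £1.67/unit.
Origin Galesta is the FTA partner but M-313 is not on the preference list; base rate stands.
Duty = £272,580.48 × 8.5% + 2,558 × £1.67 = £27,441.20.
Line 3 (C-578, Bralica, 3,520 liters, £595,760.00):
Base rate for C-578 is 4%.
C-578 has an FTA preferential rate, but origin Bralica is not Galesta; base rate stands.
Additional duty on C-578 from Bralica: +34.4%. Applied ad valorem rate: 4% + 34.4% = 38.4%.
Duty = £595,760.00 × 38.4% = £228,771.84.
Line 4 (C-227, Galesta, 2,991 kg, £535,987.20):
Base rate for C-227 is £7.59/kg.
Origin Galesta qualifies under the Corova–Galesta agreement and C-227 is covered: preferential rate Free applies instead.
The additional-duty order on C-227 targets Bralica, not Galesta; it does not apply.
Duty = £535,987.20 × 0% = £0.00.
Total = £34,310.66 + £27,441.20 + £228,771.84 + £0.00 = £290,523.70.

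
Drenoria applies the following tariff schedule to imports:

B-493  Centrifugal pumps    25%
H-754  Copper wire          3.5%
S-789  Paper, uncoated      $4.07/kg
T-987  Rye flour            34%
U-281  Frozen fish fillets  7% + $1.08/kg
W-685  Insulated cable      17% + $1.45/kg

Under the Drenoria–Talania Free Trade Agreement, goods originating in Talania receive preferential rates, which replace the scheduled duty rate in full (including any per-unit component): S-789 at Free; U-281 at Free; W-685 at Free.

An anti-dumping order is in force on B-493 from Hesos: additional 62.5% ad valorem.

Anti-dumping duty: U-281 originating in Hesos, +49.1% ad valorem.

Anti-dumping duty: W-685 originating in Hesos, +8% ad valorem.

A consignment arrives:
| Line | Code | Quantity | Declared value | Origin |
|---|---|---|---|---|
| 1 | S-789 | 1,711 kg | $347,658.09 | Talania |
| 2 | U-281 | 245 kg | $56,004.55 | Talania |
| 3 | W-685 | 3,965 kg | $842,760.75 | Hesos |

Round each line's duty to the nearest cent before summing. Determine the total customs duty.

$216,439.44

Line 1 (S-789, Talania, 1,711 kg, $347,658.09):
Base rate for S-789 is $4.07/kg.
Origin Talania qualifies under the Drenoria–Talania agreement and S-789 is covered: preferential rate Free applies instead.
Duty = $347,658.09 × 0% = $0.00.
Line 2 (U-281, Talania, 245 kg, $56,004.55):
Base rate for U-281 is 7% + $1.08/kg.
Origin Talania qualifies under the Drenoria–Talania agreement and U-281 is covered: preferential rate Free applies instead.
The additional-duty order on U-281 targets Hesos, not Talania; it does not apply.
Duty = $56,004.55 × 0% = $0.00.
Line 3 (W-685, Hesos, 3,965 kg, $842,760.75):
Base rate for W-685 is 17% + $1.45/kg.
W-685 has an FTA preferential rate, but origin Hesos is not Talania; base rate stands.
Additional duty on W-685 from Hesos: +8%. Applied ad valorem rate: 17% + 8% = 25%.
Duty = $842,760.75 × 25% + 3,965 × $1.45 = $216,439.44.
Total = $0.00 + $0.00 + $216,439.44 = $216,439.44.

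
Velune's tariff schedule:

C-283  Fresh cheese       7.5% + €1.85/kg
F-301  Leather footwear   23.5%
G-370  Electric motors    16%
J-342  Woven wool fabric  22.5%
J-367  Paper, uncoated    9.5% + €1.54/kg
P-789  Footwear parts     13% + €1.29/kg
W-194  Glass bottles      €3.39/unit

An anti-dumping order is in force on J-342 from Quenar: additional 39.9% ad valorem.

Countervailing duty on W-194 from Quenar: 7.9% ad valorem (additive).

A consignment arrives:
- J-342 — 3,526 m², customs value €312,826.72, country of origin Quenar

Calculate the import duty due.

Line 1 (J-342, Quenar, 3,526 m², €312,826.72):
Base rate for J-342 is 22.5%.
Additional duty on J-342 from Quenar: +39.9%. Applied ad valorem rate: 22.5% + 39.9% = 62.4%.
Duty = €312,826.72 × 62.4% = €195,203.87.

€195,203.87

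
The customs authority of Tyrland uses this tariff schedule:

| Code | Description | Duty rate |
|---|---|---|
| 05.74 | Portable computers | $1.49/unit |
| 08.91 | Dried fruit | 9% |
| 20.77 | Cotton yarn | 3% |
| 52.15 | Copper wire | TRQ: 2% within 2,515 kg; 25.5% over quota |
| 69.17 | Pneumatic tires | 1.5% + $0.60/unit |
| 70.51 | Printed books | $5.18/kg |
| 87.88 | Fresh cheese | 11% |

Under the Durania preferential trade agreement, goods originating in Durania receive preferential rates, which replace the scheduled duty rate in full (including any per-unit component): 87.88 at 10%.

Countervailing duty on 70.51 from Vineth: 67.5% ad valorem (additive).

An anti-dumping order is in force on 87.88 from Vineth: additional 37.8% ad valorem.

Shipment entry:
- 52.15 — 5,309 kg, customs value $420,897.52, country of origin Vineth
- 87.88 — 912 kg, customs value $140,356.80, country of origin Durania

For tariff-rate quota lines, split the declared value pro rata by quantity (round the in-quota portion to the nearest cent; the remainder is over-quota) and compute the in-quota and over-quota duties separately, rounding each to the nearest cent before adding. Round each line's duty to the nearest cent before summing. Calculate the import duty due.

$74,508.08

Line 1 (52.15, Vineth, 5,309 kg, $420,897.52):
Code 52.15 is under a tariff-rate quota (threshold 2,515 kg). In-quota: 2,515 kg at 2%; over-quota: 2,794 kg at 25.5%.
Pro-rata value split: in-quota = $420,897.52 × 2,515/5,309 = $199,389.20; over-quota = $420,897.52 − $199,389.20 = $221,508.32.
In-quota duty = $199,389.20 × 2% = $3,987.78. Over-quota duty = $221,508.32 × 25.5% = $56,484.62.
Line duty = $3,987.78 + $56,484.62 = $60,472.40.
Line 2 (87.88, Durania, 912 kg, $140,356.80):
Base rate for 87.88 is 11%.
Origin Durania qualifies under the Tyrland–Durania agreement and 87.88 is covered: preferential rate 10% applies instead.
The additional-duty order on 87.88 targets Vineth, not Durania; it does not apply.
Duty = $140,356.80 × 10% = $14,035.68.
Total = $60,472.40 + $14,035.68 = $74,508.08.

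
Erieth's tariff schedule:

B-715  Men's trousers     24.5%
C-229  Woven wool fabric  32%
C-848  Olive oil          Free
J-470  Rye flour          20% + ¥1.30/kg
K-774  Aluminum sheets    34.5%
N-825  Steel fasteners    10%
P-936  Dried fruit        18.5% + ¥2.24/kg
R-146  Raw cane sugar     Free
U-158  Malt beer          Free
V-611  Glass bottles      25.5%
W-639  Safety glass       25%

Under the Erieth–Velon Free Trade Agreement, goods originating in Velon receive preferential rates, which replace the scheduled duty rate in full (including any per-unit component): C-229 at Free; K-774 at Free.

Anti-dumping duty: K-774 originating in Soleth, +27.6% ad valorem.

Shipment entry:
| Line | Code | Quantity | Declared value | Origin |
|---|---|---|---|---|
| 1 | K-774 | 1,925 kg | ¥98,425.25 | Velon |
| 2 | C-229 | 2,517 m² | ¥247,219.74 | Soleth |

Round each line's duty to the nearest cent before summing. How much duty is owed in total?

¥79,110.32

Line 1 (K-774, Velon, 1,925 kg, ¥98,425.25):
Base rate for K-774 is 34.5%.
Origin Velon qualifies under the Erieth–Velon agreement and K-774 is covered: preferential rate Free applies instead.
The additional-duty order on K-774 targets Soleth, not Velon; it does not apply.
Duty = ¥98,425.25 × 0% = ¥0.00.
Line 2 (C-229, Soleth, 2,517 m², ¥247,219.74):
Base rate for C-229 is 32%.
C-229 has an FTA preferential rate, but origin Soleth is not Velon; base rate stands.
Duty = ¥247,219.74 × 32% = ¥79,110.32.
Total = ¥0.00 + ¥79,110.32 = ¥79,110.32.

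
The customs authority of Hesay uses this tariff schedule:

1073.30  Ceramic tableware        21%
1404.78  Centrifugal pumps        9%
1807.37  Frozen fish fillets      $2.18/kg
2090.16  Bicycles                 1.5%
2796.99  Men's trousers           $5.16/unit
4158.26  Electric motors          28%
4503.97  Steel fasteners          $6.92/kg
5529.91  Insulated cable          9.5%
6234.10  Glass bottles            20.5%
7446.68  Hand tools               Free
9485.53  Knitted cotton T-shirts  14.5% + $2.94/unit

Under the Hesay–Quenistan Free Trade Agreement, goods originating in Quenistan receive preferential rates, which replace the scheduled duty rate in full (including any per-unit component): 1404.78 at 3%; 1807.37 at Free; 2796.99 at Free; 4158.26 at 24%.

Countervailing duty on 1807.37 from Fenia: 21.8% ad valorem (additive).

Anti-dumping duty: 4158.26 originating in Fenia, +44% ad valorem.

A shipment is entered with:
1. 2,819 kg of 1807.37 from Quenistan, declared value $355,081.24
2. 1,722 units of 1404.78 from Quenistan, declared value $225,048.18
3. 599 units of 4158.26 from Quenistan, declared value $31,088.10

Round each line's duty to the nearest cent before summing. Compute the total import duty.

$14,212.59

Line 1 (1807.37, Quenistan, 2,819 kg, $355,081.24):
Base rate for 1807.37 is $2.18/kg.
Origin Quenistan qualifies under the Hesay–Quenistan agreement and 1807.37 is covered: preferential rate Free applies instead.
The additional-duty order on 1807.37 targets Fenia, not Quenistan; it does not apply.
Duty = $355,081.24 × 0% = $0.00.
Line 2 (1404.78, Quenistan, 1,722 units, $225,048.18):
Base rate for 1404.78 is 9%.
Origin Quenistan qualifies under the Hesay–Quenistan agreement and 1404.78 is covered: preferential rate 3% applies instead.
Duty = $225,048.18 × 3% = $6,751.45.
Line 3 (4158.26, Quenistan, 599 units, $31,088.10):
Base rate for 4158.26 is 28%.
Origin Quenistan qualifies under the Hesay–Quenistan agreement and 4158.26 is covered: preferential rate 24% applies instead.
The additional-duty order on 4158.26 targets Fenia, not Quenistan; it does not apply.
Duty = $31,088.10 × 24% = $7,461.14.
Total = $0.00 + $6,751.45 + $7,461.14 = $14,212.59.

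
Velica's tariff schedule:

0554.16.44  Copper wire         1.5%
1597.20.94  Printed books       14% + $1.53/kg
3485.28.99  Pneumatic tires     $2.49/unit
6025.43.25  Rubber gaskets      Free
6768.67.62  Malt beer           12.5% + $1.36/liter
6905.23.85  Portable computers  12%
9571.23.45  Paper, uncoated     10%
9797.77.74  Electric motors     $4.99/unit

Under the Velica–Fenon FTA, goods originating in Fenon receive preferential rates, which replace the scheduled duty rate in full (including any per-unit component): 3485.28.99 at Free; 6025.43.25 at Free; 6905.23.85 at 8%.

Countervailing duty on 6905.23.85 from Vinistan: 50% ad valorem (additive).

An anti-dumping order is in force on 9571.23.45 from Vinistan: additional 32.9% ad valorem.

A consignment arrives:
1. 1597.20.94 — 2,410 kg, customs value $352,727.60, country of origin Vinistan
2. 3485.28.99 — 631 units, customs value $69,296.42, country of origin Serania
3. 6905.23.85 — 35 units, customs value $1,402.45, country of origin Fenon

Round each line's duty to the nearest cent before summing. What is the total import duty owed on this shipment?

Line 1 (1597.20.94, Vinistan, 2,410 kg, $352,727.60):
Base rate for 1597.20.94 is 14% + $1.53/kg.
Duty = $352,727.60 × 14% + 2,410 × $1.53 = $53,069.16.
Line 2 (3485.28.99, Serania, 631 units, $69,296.42):
Base rate for 3485.28.99 is $2.49/unit.
3485.28.99 has an FTA preferential rate, but origin Serania is not Fenon; base rate stands.
Duty = 631 × $2.49 = $1,571.19.
Line 3 (6905.23.85, Fenon, 35 units, $1,402.45):
Base rate for 6905.23.85 is 12%.
Origin Fenon qualifies under the Velica–Fenon agreement and 6905.23.85 is covered: preferential rate 8% applies instead.
The additional-duty order on 6905.23.85 targets Vinistan, not Fenon; it does not apply.
Duty = $1,402.45 × 8% = $112.20.
Total = $53,069.16 + $1,571.19 + $112.20 = $54,752.55.

$54,752.55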